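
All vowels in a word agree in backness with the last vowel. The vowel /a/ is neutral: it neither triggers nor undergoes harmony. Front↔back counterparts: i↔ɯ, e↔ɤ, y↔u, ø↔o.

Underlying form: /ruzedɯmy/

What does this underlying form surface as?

[ryzedimy]

/u/ harmonizes with /y/ ([-back]) → [y]
/ɯ/ harmonizes with /y/ ([-back]) → [i]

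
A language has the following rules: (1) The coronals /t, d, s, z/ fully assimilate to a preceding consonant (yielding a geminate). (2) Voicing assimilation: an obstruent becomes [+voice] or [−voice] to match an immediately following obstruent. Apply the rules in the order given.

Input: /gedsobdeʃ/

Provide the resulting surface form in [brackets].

[geddobbeʃ]

Rule 1: /s/ after /d/ → [d] (total assimilation)
Rule 1: /d/ after /b/ → [b] (total assimilation)
After rule 1: geddobbeʃ
Rule 2: no segment meets the rule's conditions; no change.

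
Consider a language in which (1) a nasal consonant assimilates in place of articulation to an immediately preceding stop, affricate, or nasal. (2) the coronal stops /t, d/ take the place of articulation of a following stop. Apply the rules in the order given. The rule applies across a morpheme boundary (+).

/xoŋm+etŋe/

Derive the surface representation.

[xoŋŋ+etne]

Rule 1: /m/ after /ŋ/ (velar) → [ŋ]
Rule 1: /ŋ/ after /t/ (alveolar) → [n]
After rule 1: xoŋŋ+etne
Rule 2: no segment meets the rule's conditions; no change.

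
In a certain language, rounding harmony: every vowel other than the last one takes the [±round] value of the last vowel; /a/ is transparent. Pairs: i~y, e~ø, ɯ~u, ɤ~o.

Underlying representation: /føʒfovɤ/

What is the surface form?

/ø/ harmonizes with /ɤ/ ([-round]) → [e]
/o/ harmonizes with /ɤ/ ([-round]) → [ɤ]

[feʒfɤvɤ]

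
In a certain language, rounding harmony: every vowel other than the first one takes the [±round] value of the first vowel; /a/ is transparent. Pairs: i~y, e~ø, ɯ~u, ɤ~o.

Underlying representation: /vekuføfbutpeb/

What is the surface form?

/u/ harmonizes with /e/ ([-round]) → [ɯ]
/ø/ harmonizes with /e/ ([-round]) → [e]
/u/ harmonizes with /e/ ([-round]) → [ɯ]

[vekɯfefbɯtpeb]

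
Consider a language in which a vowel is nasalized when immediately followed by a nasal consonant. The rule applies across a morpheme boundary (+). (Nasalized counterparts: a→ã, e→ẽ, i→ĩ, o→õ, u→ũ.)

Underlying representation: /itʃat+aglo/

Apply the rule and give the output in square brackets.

[itʃat+aglo]

no segment meets the rule's conditions; no change.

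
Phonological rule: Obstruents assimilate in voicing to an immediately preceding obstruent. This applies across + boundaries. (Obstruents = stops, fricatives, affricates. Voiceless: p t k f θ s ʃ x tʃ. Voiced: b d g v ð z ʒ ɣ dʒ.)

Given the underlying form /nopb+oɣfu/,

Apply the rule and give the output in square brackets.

[nopp+oɣvu]

/b/ after /p/ (voiceless) → [p]
/f/ after /ɣ/ (voiced) → [v]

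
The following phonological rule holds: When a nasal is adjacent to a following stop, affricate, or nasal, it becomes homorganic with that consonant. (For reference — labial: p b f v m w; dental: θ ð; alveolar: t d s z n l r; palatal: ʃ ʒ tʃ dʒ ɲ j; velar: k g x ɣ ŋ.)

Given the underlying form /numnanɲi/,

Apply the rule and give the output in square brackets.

/m/ before /n/ (alveolar) → [n]
/n/ before /ɲ/ (palatal) → [ɲ]

[nunnaɲɲi]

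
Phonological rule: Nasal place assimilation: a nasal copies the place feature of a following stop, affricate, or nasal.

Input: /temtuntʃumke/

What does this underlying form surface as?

[tentuɲtʃuŋke]

/m/ before /t/ (alveolar) → [n]
/n/ before /tʃ/ (palatal) → [ɲ]
/m/ before /k/ (velar) → [ŋ]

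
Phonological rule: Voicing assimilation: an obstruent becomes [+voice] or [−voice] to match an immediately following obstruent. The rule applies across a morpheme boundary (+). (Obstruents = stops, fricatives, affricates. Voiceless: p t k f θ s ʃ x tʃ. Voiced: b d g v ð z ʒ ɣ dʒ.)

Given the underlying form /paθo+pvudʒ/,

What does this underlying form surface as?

/p/ before /v/ (voiced) → [b]

[paθo+bvudʒ]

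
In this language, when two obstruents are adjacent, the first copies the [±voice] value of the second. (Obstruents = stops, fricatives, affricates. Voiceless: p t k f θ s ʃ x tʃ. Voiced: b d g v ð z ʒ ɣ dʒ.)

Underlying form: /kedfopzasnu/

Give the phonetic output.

/d/ before /f/ (voiceless) → [t]
/p/ before /z/ (voiced) → [b]

[ketfobzasnu]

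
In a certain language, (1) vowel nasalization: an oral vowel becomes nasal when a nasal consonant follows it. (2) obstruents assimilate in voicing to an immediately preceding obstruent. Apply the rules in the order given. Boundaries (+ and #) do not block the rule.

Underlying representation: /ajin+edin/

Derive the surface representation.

Rule 1: /i/ before nasal /n/ → [ĩ]
Rule 1: /i/ before nasal /n/ → [ĩ]
After rule 1: ajĩn+edĩn
Rule 2: no segment meets the rule's conditions; no change.

[ajĩn+edĩn]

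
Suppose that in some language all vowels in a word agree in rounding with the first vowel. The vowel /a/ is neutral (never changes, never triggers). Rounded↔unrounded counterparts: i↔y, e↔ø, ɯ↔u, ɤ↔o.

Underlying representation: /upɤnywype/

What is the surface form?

/ɤ/ harmonizes with /u/ ([+round]) → [o]
/e/ harmonizes with /u/ ([+round]) → [ø]

[uponywypø]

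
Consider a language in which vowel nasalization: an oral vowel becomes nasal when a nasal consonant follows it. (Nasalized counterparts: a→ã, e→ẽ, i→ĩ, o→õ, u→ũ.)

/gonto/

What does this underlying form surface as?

/o/ before nasal /n/ → [õ]

[gõnto]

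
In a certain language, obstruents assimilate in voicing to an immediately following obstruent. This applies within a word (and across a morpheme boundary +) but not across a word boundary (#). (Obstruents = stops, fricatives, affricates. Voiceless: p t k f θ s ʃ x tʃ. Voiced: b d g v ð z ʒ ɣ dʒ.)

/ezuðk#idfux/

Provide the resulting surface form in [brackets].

[ezuθk#itfux]

/ð/ before /k/ (voiceless) → [θ]
/d/ before /f/ (voiceless) → [t]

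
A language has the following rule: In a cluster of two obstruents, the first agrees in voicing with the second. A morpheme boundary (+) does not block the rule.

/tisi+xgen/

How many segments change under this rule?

1

/x/ before /g/ (voiced) → [ɣ]
1 segment changes.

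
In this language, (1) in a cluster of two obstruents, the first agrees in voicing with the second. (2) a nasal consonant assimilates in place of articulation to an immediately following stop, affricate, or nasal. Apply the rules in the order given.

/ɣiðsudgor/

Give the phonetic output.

[ɣiθsudgor]

Rule 1: /ð/ before /s/ (voiceless) → [θ]
After rule 1: ɣiθsudgor
Rule 2: no segment meets the rule's conditions; no change.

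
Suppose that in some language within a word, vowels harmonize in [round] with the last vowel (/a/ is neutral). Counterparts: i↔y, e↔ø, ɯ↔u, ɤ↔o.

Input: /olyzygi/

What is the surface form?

/o/ harmonizes with /i/ ([-round]) → [ɤ]
/y/ harmonizes with /i/ ([-round]) → [i]
/y/ harmonizes with /i/ ([-round]) → [i]

[ɤlizigi]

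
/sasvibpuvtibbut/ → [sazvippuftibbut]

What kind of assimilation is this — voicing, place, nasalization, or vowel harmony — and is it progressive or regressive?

voicing assimilation, regressive

/s/→[z] /b/→[p] /v/→[f].
Each target copies a feature from the following segment, so the direction is regressive.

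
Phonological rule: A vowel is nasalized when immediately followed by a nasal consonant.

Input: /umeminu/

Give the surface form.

[ũmẽmĩnu]

/u/ before nasal /m/ → [ũ]
/e/ before nasal /m/ → [ẽ]
/i/ before nasal /n/ → [ĩ]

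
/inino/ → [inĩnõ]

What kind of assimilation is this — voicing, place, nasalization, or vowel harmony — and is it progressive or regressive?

/i/→[ĩ] /o/→[õ].
Each target copies a feature from the preceding segment, so the direction is progressive.

nasalization, progressive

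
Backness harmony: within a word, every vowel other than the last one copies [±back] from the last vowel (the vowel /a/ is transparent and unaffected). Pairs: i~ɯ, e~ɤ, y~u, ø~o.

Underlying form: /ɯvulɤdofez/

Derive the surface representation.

/ɯ/ harmonizes with /e/ ([-back]) → [i]
/u/ harmonizes with /e/ ([-back]) → [y]
/ɤ/ harmonizes with /e/ ([-back]) → [e]
/o/ harmonizes with /e/ ([-back]) → [ø]

[ivyledøfez]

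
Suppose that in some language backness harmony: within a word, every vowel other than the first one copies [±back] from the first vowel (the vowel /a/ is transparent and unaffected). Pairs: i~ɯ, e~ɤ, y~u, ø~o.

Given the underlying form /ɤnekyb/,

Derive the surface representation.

/e/ harmonizes with /ɤ/ ([+back]) → [ɤ]
/y/ harmonizes with /ɤ/ ([+back]) → [u]

[ɤnɤkub]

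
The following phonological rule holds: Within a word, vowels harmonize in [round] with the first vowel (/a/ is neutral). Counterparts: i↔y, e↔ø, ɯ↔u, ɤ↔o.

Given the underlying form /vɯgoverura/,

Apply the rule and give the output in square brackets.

/o/ harmonizes with /ɯ/ ([-round]) → [ɤ]
/u/ harmonizes with /ɯ/ ([-round]) → [ɯ]

[vɯgɤverɯra]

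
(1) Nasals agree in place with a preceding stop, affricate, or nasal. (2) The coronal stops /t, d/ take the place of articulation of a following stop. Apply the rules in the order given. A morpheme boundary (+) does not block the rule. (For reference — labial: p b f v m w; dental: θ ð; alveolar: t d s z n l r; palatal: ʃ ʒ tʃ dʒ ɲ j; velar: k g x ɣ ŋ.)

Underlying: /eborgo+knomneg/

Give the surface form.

[eborgo+kŋommeg]

Rule 1: /n/ after /k/ (velar) → [ŋ]
Rule 1: /n/ after /m/ (labial) → [m]
After rule 1: eborgo+kŋommeg
Rule 2: no segment meets the rule's conditions; no change.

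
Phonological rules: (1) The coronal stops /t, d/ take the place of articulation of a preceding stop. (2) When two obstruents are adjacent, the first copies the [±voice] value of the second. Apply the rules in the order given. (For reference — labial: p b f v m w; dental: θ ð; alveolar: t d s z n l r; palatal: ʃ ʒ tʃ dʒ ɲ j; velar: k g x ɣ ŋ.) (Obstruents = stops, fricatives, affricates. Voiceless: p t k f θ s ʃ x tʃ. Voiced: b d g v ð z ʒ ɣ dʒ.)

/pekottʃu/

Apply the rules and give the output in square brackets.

Rule 1: no segment meets the rule's conditions; no change.
After rule 1: pekottʃu
Rule 2: no segment meets the rule's conditions; no change.

[pekottʃu]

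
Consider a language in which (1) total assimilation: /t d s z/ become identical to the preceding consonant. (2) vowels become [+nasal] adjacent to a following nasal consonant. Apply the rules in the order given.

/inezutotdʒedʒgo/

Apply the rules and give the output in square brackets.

Rule 1: no segment meets the rule's conditions; no change.
After rule 1: inezutotdʒedʒgo
Rule 2: /i/ before nasal /n/ → [ĩ]

[ĩnezutotdʒedʒgo]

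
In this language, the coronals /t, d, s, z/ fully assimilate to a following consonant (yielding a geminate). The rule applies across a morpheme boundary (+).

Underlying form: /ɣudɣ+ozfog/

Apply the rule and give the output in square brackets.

/d/ before /ɣ/ → [ɣ] (total assimilation)
/z/ before /f/ → [f] (total assimilation)

[ɣuɣɣ+offog]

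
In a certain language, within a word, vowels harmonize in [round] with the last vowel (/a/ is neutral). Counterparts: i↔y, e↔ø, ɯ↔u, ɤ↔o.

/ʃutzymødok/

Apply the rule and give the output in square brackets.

[ʃutzymødok]

no segment meets the rule's conditions; no change.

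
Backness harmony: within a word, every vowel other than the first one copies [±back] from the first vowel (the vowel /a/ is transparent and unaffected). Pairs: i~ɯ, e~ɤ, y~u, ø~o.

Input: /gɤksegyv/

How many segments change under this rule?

/e/ harmonizes with /ɤ/ ([+back]) → [ɤ]
/y/ harmonizes with /ɤ/ ([+back]) → [u]
2 segments change.

2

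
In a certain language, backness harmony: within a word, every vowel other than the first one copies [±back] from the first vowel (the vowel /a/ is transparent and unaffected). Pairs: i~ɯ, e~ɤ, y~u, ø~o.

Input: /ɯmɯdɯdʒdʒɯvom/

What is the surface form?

[ɯmɯdɯdʒdʒɯvom]

no segment meets the rule's conditions; no change.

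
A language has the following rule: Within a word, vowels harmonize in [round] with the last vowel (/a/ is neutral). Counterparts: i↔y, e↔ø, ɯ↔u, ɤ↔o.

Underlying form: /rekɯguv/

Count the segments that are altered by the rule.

/e/ harmonizes with /u/ ([+round]) → [ø]
/ɯ/ harmonizes with /u/ ([+round]) → [u]
2 segments change.

2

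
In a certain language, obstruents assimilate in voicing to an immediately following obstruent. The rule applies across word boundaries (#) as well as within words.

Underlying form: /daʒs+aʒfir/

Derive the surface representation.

/ʒ/ before /s/ (voiceless) → [ʃ]
/ʒ/ before /f/ (voiceless) → [ʃ]

[daʃs+aʃfir]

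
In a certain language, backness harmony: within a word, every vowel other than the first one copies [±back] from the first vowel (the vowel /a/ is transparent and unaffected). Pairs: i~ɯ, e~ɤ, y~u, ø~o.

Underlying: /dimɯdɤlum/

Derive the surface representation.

/ɯ/ harmonizes with /i/ ([-back]) → [i]
/ɤ/ harmonizes with /i/ ([-back]) → [e]
/u/ harmonizes with /i/ ([-back]) → [y]

[dimidelym]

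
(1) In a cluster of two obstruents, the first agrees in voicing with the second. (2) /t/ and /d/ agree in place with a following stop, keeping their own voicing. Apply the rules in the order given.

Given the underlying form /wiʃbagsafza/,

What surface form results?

[wiʒbaksavza]

Rule 1: /ʃ/ before /b/ (voiced) → [ʒ]
Rule 1: /g/ before /s/ (voiceless) → [k]
Rule 1: /f/ before /z/ (voiced) → [v]
After rule 1: wiʒbaksavza
Rule 2: no segment meets the rule's conditions; no change.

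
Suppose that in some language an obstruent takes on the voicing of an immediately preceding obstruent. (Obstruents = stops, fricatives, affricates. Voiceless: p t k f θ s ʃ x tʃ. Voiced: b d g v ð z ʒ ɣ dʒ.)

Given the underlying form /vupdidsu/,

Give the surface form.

/d/ after /p/ (voiceless) → [t]
/s/ after /d/ (voiced) → [z]

[vuptidzu]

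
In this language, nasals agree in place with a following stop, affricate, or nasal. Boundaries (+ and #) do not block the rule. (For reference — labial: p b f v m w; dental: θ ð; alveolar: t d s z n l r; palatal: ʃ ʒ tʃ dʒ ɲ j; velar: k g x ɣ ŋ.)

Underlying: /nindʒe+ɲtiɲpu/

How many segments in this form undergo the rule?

/n/ before /dʒ/ (palatal) → [ɲ]
/ɲ/ before /t/ (alveolar) → [n]
/ɲ/ before /p/ (labial) → [m]
3 segments change.

3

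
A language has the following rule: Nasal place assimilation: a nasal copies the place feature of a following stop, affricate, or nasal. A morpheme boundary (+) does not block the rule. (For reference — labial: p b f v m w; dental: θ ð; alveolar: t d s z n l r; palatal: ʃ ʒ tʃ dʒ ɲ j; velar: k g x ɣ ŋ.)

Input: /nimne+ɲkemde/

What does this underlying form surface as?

[ninne+ŋkende]

/m/ before /n/ (alveolar) → [n]
/ɲ/ before /k/ (velar) → [ŋ]
/m/ before /d/ (alveolar) → [n]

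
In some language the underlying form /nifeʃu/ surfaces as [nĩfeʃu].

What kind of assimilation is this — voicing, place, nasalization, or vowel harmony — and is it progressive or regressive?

nasalization, progressive

/i/→[ĩ].
Each target copies a feature from the preceding segment, so the direction is progressive.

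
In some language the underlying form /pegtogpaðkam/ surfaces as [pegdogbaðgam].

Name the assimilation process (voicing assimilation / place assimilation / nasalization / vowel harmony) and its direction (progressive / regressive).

voicing assimilation, progressive

/t/→[d] /p/→[b] /k/→[g].
Each target copies a feature from the preceding segment, so the direction is progressive.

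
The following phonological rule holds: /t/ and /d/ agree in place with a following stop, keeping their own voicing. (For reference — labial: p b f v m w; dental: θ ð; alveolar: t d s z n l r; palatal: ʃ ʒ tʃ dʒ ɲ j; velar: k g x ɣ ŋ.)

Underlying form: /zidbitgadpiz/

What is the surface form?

[zibbikgabpiz]

/d/ before /b/ (labial) → [b]
/t/ before /g/ (velar) → [k]
/d/ before /p/ (labial) → [b]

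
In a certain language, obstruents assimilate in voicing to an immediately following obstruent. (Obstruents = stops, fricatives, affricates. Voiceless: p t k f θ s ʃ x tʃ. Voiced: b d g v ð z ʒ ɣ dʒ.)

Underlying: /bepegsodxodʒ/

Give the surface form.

/g/ before /s/ (voiceless) → [k]
/d/ before /x/ (voiceless) → [t]

[bepeksotxodʒ]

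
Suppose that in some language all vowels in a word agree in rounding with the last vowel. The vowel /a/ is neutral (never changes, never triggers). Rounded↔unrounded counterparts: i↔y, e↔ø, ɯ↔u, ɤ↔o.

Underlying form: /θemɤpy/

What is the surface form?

[θømopy]

/e/ harmonizes with /y/ ([+round]) → [ø]
/ɤ/ harmonizes with /y/ ([+round]) → [o]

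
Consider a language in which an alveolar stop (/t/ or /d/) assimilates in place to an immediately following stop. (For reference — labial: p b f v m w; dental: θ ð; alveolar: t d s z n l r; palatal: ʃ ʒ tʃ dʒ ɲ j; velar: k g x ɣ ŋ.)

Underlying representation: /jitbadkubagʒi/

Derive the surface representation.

/t/ before /b/ (labial) → [p]
/d/ before /k/ (velar) → [g]

[jipbagkubagʒi]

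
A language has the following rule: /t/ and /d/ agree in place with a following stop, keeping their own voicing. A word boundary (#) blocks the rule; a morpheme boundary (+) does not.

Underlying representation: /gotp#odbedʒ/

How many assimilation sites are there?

2

/t/ before /p/ (labial) → [p]
/d/ before /b/ (labial) → [b]
2 segments change.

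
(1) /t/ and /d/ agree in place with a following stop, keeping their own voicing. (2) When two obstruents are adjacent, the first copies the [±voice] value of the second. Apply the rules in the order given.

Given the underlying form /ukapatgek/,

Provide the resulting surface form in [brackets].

Rule 1: /t/ before /g/ (velar) → [k]
After rule 1: ukapakgek
Rule 2: /k/ before /g/ (voiced) → [g]

[ukapaggek]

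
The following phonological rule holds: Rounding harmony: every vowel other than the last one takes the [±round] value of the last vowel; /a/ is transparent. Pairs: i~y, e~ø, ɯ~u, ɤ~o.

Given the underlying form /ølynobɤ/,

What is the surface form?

[elinɤbɤ]

/ø/ harmonizes with /ɤ/ ([-round]) → [e]
/y/ harmonizes with /ɤ/ ([-round]) → [i]
/o/ harmonizes with /ɤ/ ([-round]) → [ɤ]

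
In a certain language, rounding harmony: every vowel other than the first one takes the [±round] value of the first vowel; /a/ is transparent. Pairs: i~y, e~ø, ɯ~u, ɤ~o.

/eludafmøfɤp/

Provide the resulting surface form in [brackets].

[elɯdafmefɤp]

/u/ harmonizes with /e/ ([-round]) → [ɯ]
/ø/ harmonizes with /e/ ([-round]) → [e]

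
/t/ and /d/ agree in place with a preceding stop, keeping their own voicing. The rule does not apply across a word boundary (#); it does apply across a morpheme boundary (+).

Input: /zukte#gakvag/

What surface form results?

/t/ after /k/ (velar) → [k]

[zukke#gakvag]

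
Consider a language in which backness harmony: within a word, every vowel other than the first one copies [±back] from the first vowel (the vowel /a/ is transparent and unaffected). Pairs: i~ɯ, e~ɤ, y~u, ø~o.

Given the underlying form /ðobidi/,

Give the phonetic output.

/i/ harmonizes with /o/ ([+back]) → [ɯ]
/i/ harmonizes with /o/ ([+back]) → [ɯ]

[ðobɯdɯ]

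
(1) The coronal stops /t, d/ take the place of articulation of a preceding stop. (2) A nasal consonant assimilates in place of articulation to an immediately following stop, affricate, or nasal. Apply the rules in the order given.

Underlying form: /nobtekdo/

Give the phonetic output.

Rule 1: /t/ after /b/ (labial) → [p]
Rule 1: /d/ after /k/ (velar) → [g]
After rule 1: nobpekgo
Rule 2: no segment meets the rule's conditions; no change.

[nobpekgo]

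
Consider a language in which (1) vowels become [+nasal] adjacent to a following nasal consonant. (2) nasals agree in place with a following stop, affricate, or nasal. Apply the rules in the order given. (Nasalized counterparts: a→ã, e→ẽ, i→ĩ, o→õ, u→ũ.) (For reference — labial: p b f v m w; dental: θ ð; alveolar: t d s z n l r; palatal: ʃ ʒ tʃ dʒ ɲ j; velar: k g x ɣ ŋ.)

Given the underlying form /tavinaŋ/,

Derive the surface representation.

[tavĩnãŋ]

Rule 1: /i/ before nasal /n/ → [ĩ]
Rule 1: /a/ before nasal /ŋ/ → [ã]
After rule 1: tavĩnãŋ
Rule 2: no segment meets the rule's conditions; no change.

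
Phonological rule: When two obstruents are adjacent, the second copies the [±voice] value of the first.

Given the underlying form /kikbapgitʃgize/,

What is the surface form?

[kikpapkitʃkize]

/b/ after /k/ (voiceless) → [p]
/g/ after /p/ (voiceless) → [k]
/g/ after /tʃ/ (voiceless) → [k]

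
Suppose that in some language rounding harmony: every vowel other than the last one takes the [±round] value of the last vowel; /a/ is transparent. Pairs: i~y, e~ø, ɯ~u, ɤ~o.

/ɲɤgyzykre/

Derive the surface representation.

[ɲɤgizikre]

/y/ harmonizes with /e/ ([-round]) → [i]
/y/ harmonizes with /e/ ([-round]) → [i]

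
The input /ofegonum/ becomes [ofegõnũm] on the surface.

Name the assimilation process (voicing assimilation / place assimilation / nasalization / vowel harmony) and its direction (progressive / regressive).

nasalization, regressive

/o/→[õ] /u/→[ũ].
Each target copies a feature from the following segment, so the direction is regressive.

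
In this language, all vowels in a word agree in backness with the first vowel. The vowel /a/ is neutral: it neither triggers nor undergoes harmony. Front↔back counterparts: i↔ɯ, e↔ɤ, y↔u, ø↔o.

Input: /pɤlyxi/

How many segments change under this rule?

/y/ harmonizes with /ɤ/ ([+back]) → [u]
/i/ harmonizes with /ɤ/ ([+back]) → [ɯ]
2 segments change.

2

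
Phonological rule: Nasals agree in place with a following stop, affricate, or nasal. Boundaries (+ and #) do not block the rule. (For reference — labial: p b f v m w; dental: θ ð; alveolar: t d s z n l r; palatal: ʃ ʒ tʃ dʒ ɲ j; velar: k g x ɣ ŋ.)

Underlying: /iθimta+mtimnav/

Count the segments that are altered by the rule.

3

/m/ before /t/ (alveolar) → [n]
/m/ before /t/ (alveolar) → [n]
/m/ before /n/ (alveolar) → [n]
3 segments change.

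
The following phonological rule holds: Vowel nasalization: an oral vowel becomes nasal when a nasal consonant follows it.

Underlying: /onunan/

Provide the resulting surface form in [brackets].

/o/ before nasal /n/ → [õ]
/u/ before nasal /n/ → [ũ]
/a/ before nasal /n/ → [ã]

[õnũnãn]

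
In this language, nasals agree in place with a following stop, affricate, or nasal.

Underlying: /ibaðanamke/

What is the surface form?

/m/ before /k/ (velar) → [ŋ]

[ibaðanaŋke]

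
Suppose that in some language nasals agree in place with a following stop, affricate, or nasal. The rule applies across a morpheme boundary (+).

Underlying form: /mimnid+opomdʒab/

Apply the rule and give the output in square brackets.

[minnid+opoɲdʒab]

/m/ before /n/ (alveolar) → [n]
/m/ before /dʒ/ (palatal) → [ɲ]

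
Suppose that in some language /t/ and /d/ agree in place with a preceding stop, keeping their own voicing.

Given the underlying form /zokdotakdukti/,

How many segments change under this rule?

/d/ after /k/ (velar) → [g]
/d/ after /k/ (velar) → [g]
/t/ after /k/ (velar) → [k]
3 segments change.

3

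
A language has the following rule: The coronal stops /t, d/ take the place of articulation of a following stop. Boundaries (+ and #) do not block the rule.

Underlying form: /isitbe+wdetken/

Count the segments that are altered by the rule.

2

/t/ before /b/ (labial) → [p]
/t/ before /k/ (velar) → [k]
2 segments change.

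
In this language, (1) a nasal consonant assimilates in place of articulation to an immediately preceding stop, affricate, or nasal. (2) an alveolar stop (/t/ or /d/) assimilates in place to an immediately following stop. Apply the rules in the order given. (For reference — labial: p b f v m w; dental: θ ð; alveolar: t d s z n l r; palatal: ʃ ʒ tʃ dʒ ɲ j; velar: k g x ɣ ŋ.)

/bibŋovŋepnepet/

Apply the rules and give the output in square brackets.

Rule 1: /ŋ/ after /b/ (labial) → [m]
Rule 1: /n/ after /p/ (labial) → [m]
After rule 1: bibmovŋepmepet
Rule 2: no segment meets the rule's conditions; no change.

[bibmovŋepmepet]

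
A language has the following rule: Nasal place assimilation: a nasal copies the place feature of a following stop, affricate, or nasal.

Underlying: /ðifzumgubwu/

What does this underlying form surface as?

[ðifzuŋgubwu]

/m/ before /g/ (velar) → [ŋ]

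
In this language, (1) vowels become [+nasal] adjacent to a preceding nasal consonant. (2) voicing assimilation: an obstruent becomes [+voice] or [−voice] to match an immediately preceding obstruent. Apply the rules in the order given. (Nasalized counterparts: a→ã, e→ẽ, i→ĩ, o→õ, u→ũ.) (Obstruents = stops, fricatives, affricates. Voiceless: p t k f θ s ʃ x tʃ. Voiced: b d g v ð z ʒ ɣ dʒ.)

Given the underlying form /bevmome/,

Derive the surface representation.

[bevmõmẽ]

Rule 1: /o/ after nasal /m/ → [õ]
Rule 1: /e/ after nasal /m/ → [ẽ]
After rule 1: bevmõmẽ
Rule 2: no segment meets the rule's conditions; no change.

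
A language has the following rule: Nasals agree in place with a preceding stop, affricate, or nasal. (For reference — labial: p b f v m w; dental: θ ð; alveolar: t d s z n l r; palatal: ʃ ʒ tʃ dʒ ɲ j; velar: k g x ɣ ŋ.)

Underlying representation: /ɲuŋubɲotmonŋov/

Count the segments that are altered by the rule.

3

/ɲ/ after /b/ (labial) → [m]
/m/ after /t/ (alveolar) → [n]
/ŋ/ after /n/ (alveolar) → [n]
3 segments change.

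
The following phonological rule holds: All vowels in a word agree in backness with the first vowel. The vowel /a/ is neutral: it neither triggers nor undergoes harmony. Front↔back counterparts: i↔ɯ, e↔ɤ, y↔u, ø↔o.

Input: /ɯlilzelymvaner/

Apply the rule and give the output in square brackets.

/i/ harmonizes with /ɯ/ ([+back]) → [ɯ]
/e/ harmonizes with /ɯ/ ([+back]) → [ɤ]
/y/ harmonizes with /ɯ/ ([+back]) → [u]
/e/ harmonizes with /ɯ/ ([+back]) → [ɤ]

[ɯlɯlzɤlumvanɤr]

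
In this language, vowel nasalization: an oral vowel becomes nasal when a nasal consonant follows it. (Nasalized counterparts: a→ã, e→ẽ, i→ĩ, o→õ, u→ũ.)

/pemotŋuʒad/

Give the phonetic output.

/e/ before nasal /m/ → [ẽ]

[pẽmotŋuʒad]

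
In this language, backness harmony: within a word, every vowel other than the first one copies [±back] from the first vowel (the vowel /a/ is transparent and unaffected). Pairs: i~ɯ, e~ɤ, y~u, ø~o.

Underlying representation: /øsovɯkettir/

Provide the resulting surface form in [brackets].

/o/ harmonizes with /ø/ ([-back]) → [ø]
/ɯ/ harmonizes with /ø/ ([-back]) → [i]

[øsøvikettir]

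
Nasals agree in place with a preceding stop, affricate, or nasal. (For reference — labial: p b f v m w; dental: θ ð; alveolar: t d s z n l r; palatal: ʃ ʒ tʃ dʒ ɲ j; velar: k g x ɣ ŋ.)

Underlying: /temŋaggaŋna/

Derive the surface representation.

/ŋ/ after /m/ (labial) → [m]
/n/ after /ŋ/ (velar) → [ŋ]

[temmaggaŋŋa]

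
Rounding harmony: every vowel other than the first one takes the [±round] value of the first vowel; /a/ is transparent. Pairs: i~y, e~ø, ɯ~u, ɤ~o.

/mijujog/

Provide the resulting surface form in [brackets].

[mijɯjɤg]

/u/ harmonizes with /i/ ([-round]) → [ɯ]
/o/ harmonizes with /i/ ([-round]) → [ɤ]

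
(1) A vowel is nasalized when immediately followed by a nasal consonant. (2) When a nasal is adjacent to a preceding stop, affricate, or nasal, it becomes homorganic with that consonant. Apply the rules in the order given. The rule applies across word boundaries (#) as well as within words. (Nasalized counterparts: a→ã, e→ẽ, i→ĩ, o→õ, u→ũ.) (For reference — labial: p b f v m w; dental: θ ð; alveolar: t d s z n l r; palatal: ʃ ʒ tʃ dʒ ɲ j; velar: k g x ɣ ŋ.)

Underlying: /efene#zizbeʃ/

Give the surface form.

[efẽne#zizbeʃ]

Rule 1: /e/ before nasal /n/ → [ẽ]
After rule 1: efẽne#zizbeʃ
Rule 2: no segment meets the rule's conditions; no change.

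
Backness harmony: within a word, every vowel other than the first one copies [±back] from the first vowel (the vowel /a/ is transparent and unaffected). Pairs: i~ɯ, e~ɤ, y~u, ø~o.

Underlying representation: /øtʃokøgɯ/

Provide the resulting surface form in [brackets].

[øtʃøkøgi]

/o/ harmonizes with /ø/ ([-back]) → [ø]
/ɯ/ harmonizes with /ø/ ([-back]) → [i]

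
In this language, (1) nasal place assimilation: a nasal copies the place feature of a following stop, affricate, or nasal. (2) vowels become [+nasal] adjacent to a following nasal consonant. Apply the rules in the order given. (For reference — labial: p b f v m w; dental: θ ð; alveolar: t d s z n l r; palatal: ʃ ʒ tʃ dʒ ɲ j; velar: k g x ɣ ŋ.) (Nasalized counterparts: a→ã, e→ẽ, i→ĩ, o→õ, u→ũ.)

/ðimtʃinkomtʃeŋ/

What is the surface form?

[ðĩɲtʃĩŋkõɲtʃẽŋ]

Rule 1: /m/ before /tʃ/ (palatal) → [ɲ]
Rule 1: /n/ before /k/ (velar) → [ŋ]
Rule 1: /m/ before /tʃ/ (palatal) → [ɲ]
After rule 1: ðiɲtʃiŋkoɲtʃeŋ
Rule 2: /i/ before nasal /ɲ/ → [ĩ]
Rule 2: /i/ before nasal /ŋ/ → [ĩ]
Rule 2: /o/ before nasal /ɲ/ → [õ]
Rule 2: /e/ before nasal /ŋ/ → [ẽ]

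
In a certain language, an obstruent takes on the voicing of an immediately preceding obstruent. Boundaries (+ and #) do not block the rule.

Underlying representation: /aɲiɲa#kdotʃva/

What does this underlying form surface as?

/d/ after /k/ (voiceless) → [t]
/v/ after /tʃ/ (voiceless) → [f]

[aɲiɲa#ktotʃfa]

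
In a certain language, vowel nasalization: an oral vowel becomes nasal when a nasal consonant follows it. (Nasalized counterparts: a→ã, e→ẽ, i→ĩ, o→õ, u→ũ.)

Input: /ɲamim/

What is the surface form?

/a/ before nasal /m/ → [ã]
/i/ before nasal /m/ → [ĩ]

[ɲãmĩm]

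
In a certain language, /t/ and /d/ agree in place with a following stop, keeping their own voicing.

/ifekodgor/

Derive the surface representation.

[ifekoggor]

/d/ before /g/ (velar) → [g]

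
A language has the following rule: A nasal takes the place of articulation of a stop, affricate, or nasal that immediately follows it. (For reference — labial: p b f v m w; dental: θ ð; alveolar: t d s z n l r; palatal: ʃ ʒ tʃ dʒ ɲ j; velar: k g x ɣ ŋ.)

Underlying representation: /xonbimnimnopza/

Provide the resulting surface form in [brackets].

[xombinninnopza]

/n/ before /b/ (labial) → [m]
/m/ before /n/ (alveolar) → [n]
/m/ before /n/ (alveolar) → [n]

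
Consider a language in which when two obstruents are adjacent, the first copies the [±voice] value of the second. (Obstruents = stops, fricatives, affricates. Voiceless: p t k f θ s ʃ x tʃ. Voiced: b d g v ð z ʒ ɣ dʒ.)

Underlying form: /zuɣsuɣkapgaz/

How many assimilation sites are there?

3

/ɣ/ before /s/ (voiceless) → [x]
/ɣ/ before /k/ (voiceless) → [x]
/p/ before /g/ (voiced) → [b]
3 segments change.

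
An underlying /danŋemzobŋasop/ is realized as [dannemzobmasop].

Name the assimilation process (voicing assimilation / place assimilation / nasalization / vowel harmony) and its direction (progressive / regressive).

place assimilation, progressive

/ŋ/→[n] /ŋ/→[m].
Each target copies a feature from the preceding segment, so the direction is progressive.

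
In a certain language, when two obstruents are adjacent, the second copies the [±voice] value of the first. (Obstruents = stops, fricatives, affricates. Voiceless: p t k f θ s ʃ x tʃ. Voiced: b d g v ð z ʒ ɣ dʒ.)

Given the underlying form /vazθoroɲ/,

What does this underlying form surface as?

[vazðoroɲ]

/θ/ after /z/ (voiced) → [ð]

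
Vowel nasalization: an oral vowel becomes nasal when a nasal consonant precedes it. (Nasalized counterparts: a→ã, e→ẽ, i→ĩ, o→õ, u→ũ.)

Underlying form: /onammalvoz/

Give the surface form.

[onãmmãlvoz]

/a/ after nasal /n/ → [ã]
/a/ after nasal /m/ → [ã]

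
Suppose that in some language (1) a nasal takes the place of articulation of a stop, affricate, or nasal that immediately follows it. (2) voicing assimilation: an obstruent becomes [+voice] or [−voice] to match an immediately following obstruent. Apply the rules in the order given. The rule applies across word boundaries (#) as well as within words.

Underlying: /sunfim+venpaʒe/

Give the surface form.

[sunfim+vempaʒe]

Rule 1: /n/ before /p/ (labial) → [m]
After rule 1: sunfim+vempaʒe
Rule 2: no segment meets the rule's conditions; no change.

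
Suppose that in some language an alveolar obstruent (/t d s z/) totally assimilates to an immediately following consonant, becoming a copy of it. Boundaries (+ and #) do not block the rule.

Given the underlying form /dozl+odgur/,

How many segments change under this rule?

/z/ before /l/ → [l] (total assimilation)
/d/ before /g/ → [g] (total assimilation)
2 segments change.

2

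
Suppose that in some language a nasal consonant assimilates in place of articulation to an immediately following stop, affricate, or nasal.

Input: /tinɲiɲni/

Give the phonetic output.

/n/ before /ɲ/ (palatal) → [ɲ]
/ɲ/ before /n/ (alveolar) → [n]

[tiɲɲinni]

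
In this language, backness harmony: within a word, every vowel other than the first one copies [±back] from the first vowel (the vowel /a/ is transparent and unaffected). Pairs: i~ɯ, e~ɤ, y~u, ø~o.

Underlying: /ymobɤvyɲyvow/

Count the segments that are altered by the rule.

/o/ harmonizes with /y/ ([-back]) → [ø]
/ɤ/ harmonizes with /y/ ([-back]) → [e]
/o/ harmonizes with /y/ ([-back]) → [ø]
3 segments change.

3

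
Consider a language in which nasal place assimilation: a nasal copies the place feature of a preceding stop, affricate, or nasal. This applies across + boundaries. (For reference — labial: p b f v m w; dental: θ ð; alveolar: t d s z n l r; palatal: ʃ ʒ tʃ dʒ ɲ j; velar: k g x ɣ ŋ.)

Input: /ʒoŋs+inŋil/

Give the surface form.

/ŋ/ after /n/ (alveolar) → [n]

[ʒoŋs+innil]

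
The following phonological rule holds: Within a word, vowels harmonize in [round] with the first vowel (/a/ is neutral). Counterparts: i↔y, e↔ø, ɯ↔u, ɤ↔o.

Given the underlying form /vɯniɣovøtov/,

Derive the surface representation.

/o/ harmonizes with /ɯ/ ([-round]) → [ɤ]
/ø/ harmonizes with /ɯ/ ([-round]) → [e]
/o/ harmonizes with /ɯ/ ([-round]) → [ɤ]

[vɯniɣɤvetɤv]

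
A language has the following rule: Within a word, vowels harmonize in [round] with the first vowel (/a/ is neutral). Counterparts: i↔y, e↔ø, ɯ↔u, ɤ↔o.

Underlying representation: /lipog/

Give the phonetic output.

[lipɤg]

/o/ harmonizes with /i/ ([-round]) → [ɤ]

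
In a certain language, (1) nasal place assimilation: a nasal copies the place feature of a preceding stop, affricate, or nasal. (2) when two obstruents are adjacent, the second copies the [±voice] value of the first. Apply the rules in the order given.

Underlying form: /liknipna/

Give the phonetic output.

[likŋipma]

Rule 1: /n/ after /k/ (velar) → [ŋ]
Rule 1: /n/ after /p/ (labial) → [m]
After rule 1: likŋipma
Rule 2: no segment meets the rule's conditions; no change.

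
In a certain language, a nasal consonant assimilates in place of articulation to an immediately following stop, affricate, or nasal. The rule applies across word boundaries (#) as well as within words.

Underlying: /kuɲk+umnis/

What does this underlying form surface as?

/ɲ/ before /k/ (velar) → [ŋ]
/m/ before /n/ (alveolar) → [n]

[kuŋk+unnis]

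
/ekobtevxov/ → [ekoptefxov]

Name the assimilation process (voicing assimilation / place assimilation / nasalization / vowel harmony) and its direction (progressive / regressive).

/b/→[p] /v/→[f].
Each target copies a feature from the following segment, so the direction is regressive.

voicing assimilation, regressive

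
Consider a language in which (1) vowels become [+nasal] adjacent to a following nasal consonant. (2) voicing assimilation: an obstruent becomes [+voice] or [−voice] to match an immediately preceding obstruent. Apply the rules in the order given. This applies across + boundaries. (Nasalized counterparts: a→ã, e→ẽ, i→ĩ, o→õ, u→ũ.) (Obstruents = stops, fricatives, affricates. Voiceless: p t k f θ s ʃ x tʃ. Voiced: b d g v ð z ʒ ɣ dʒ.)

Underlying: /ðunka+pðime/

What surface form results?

Rule 1: /u/ before nasal /n/ → [ũ]
Rule 1: /i/ before nasal /m/ → [ĩ]
After rule 1: ðũnka+pðĩme
Rule 2: /ð/ after /p/ (voiceless) → [θ]

[ðũnka+pθĩme]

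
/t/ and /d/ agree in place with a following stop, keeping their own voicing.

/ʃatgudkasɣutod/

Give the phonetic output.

/t/ before /g/ (velar) → [k]
/d/ before /k/ (velar) → [g]

[ʃakgugkasɣutod]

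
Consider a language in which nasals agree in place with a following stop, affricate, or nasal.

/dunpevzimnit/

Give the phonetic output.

/n/ before /p/ (labial) → [m]
/m/ before /n/ (alveolar) → [n]

[dumpevzinnit]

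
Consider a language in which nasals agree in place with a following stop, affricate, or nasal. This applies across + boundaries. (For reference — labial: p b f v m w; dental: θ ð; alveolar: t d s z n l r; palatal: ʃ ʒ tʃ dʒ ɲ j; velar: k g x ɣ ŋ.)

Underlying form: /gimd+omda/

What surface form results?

/m/ before /d/ (alveolar) → [n]
/m/ before /d/ (alveolar) → [n]

[gind+onda]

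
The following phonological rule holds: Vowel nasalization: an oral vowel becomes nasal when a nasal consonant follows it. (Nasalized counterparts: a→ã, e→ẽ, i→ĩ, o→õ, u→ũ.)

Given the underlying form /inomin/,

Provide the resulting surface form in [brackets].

/i/ before nasal /n/ → [ĩ]
/o/ before nasal /m/ → [õ]
/i/ before nasal /n/ → [ĩ]

[ĩnõmĩn]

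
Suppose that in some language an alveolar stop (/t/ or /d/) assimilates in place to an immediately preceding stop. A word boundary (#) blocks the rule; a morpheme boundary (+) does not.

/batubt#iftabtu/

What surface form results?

/t/ after /b/ (labial) → [p]
/t/ after /b/ (labial) → [p]

[batubp#iftabpu]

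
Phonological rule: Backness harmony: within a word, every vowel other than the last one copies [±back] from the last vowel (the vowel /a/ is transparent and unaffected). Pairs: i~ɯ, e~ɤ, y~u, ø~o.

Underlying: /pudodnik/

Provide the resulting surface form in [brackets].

[pydødnik]

/u/ harmonizes with /i/ ([-back]) → [y]
/o/ harmonizes with /i/ ([-back]) → [ø]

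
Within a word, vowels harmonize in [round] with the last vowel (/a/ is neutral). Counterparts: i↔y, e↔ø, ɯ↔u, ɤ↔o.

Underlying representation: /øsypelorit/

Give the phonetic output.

[esipelɤrit]

/ø/ harmonizes with /i/ ([-round]) → [e]
/y/ harmonizes with /i/ ([-round]) → [i]
/o/ harmonizes with /i/ ([-round]) → [ɤ]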